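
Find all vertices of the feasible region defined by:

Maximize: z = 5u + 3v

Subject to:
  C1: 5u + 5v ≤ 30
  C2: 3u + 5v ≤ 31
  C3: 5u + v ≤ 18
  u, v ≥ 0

(0, 0), (3.6, 0), (3, 3), (0, 6)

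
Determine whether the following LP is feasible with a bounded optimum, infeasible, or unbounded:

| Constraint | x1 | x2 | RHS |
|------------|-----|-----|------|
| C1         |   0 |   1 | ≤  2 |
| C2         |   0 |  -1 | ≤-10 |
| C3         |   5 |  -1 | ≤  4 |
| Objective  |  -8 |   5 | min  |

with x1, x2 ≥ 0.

Infeasible (no feasible solution exists)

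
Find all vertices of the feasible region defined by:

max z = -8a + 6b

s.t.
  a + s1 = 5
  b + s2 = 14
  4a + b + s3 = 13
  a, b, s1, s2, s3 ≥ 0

(0, 0), (3.25, 0), (0, 13)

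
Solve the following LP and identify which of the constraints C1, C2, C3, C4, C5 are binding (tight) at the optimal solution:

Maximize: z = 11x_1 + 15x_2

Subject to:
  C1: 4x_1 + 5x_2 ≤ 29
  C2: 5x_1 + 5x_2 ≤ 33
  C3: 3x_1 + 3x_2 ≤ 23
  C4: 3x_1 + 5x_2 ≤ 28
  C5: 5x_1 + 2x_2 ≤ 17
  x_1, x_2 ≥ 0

At x_1 = 1, x_2 = 5, compute slack b - a·x for each constraint:
  C1: 29 − 29 = 0  (binding)
  C2: 33 − 30 = 3  (slack)
  C3: 23 − 18 = 5  (slack)
  C4: 28 − 28 = 0  (binding)
  C5: 17 − 15 = 2  (slack)

Optimal: x_1 = 1, x_2 = 5
Binding: C1, C4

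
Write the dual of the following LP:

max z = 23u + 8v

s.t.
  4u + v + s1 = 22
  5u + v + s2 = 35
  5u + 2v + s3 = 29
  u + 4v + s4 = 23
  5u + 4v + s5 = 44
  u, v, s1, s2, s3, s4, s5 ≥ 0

Primal max cᵀx s.t. Ax ≤ b, x ≥ 0  →  Dual min bᵀy s.t. Aᵀy ≥ c, y ≥ 0.

Minimize: z = 22y1 + 35y2 + 29y3 + 23y4 + 44y5

Subject to:
  4y1 + 5y2 + 5y3 + y4 + 5y5 ≥ 23
  y1 + y2 + 2y3 + 4y4 + 4y5 ≥ 8
  y1, y2, y3, y4, y5 ≥ 0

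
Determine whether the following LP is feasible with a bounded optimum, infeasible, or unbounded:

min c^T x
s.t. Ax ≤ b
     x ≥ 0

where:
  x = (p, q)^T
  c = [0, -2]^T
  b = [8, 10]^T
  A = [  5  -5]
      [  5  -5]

Unbounded (objective can decrease without bound)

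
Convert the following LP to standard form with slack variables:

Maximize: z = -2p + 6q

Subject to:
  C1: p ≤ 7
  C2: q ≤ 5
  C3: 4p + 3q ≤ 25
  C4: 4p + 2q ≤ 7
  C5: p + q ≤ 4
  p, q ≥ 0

max z = -2p + 6q

s.t.
  p + s1 = 7
  q + s2 = 5
  4p + 3q + s3 = 25
  4p + 2q + s4 = 7
  p + q + s5 = 4
  p, q, s1, s2, s3, s4, s5 ≥ 0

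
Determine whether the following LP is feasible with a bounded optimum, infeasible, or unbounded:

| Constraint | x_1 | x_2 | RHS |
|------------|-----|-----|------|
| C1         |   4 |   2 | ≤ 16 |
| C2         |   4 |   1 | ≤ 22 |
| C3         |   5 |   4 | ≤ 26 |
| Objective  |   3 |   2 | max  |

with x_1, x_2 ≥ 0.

Feasible with a bounded optimal solution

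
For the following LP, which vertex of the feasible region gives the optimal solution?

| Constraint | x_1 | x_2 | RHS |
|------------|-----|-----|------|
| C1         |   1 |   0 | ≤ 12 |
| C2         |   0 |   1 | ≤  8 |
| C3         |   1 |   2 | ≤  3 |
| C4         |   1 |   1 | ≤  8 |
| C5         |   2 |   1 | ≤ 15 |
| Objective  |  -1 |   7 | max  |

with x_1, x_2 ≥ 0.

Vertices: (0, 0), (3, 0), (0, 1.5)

Evaluate the objective at each vertex of the feasible region:
  z(0, 0) = 0
  z(3, 0) = -3
  z(0, 1.5) = 10.5  ←
The maximum is at x_1 = 0, x_2 = 1.5.

(0, 1.5)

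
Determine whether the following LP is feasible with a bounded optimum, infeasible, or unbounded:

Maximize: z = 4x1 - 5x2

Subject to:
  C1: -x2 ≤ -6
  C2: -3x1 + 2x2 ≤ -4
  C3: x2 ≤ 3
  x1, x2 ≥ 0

Infeasible (no feasible solution exists)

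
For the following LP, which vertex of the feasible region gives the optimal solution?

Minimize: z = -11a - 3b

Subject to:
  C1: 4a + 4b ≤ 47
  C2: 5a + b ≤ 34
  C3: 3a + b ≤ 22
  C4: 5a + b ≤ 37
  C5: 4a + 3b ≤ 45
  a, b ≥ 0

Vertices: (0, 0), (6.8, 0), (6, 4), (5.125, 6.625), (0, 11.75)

Evaluate the objective at each vertex of the feasible region:
  z(0, 0) = 0
  z(6.8, 0) = -74.8
  z(6, 4) = -78  ←
  z(5.125, 6.625) = -76.25
  z(0, 11.75) = -35.25
The minimum is at a = 6, b = 4.

(6, 4)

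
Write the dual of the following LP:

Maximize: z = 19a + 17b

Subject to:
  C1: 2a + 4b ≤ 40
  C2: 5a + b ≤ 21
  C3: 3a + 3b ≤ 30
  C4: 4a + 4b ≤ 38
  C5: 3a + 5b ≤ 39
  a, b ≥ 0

Primal max cᵀx s.t. Ax ≤ b, x ≥ 0  →  Dual min bᵀy s.t. Aᵀy ≥ c, y ≥ 0.

Minimize: z = 40y1 + 21y2 + 30y3 + 38y4 + 39y5

Subject to:
  2y1 + 5y2 + 3y3 + 4y4 + 3y5 ≥ 19
  4y1 + y2 + 3y3 + 4y4 + 5y5 ≥ 17
  y1, y2, y3, y4, y5 ≥ 0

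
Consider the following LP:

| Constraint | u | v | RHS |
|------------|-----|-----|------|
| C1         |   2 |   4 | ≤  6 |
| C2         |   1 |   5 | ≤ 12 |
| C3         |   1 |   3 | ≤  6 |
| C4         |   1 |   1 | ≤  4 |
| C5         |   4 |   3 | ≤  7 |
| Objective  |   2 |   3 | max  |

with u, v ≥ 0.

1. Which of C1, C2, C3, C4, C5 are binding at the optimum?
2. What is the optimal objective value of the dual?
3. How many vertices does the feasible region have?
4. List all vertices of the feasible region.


1. C1, C5
2. 5
3. 4
4. (0, 0), (1.75, 0), (1, 1), (0, 1.5)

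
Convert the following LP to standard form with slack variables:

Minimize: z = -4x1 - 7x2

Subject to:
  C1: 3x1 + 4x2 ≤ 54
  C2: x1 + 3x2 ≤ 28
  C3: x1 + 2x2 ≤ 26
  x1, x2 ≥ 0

min z = -4x1 - 7x2

s.t.
  3x1 + 4x2 + s1 = 54
  x1 + 3x2 + s2 = 28
  x1 + 2x2 + s3 = 26
  x1, x2, s1, s2, s3 ≥ 0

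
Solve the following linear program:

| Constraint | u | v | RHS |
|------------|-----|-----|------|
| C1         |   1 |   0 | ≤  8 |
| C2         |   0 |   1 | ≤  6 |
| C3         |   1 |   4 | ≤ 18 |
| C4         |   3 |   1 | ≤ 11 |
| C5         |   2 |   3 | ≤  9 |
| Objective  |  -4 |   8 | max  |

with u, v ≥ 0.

Evaluate the objective at each vertex of the feasible region:
  z(0, 0) = 0
  z(3.667, 0) = -14.67
  z(3.429, 0.7143) = -8
  z(0, 3) = 24  ←
The maximum is at u = 0, v = 3.

u = 0, v = 3, z = 24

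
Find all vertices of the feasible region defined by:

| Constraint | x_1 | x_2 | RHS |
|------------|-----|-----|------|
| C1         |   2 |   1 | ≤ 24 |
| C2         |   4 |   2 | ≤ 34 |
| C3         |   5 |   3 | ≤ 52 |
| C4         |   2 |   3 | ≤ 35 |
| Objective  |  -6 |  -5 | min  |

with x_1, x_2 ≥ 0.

(0, 0), (8.5, 0), (4, 9), (0, 11.67)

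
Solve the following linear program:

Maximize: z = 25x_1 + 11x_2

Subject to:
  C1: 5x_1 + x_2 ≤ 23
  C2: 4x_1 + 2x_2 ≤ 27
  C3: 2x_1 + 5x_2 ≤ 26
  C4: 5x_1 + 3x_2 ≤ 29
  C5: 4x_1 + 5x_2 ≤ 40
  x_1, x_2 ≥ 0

Evaluate the objective at each vertex of the feasible region:
  z(0, 0) = 0
  z(4.6, 0) = 115
  z(4, 3) = 133  ←
  z(3.526, 3.789) = 129.8
  z(0, 5.2) = 57.2
The maximum is at x_1 = 4, x_2 = 3.

x_1 = 4, x_2 = 3, z = 133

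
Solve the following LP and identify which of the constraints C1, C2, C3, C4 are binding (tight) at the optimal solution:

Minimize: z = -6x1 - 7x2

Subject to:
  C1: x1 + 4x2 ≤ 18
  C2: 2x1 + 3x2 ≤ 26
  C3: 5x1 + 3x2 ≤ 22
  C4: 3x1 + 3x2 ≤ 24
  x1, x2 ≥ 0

At x1 = 2, x2 = 4, compute slack b - a·x for each constraint:
  C1: 18 − 18 = 0  (binding)
  C2: 26 − 16 = 10  (slack)
  C3: 22 − 22 = 0  (binding)
  C4: 24 − 18 = 6  (slack)

Optimal: x1 = 2, x2 = 4
Binding: C1, C3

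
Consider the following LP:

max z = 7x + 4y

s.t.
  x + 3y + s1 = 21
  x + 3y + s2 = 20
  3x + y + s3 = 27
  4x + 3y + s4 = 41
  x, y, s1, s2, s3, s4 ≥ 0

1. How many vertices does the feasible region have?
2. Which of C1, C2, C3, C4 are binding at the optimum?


1. 5
2. C3, C4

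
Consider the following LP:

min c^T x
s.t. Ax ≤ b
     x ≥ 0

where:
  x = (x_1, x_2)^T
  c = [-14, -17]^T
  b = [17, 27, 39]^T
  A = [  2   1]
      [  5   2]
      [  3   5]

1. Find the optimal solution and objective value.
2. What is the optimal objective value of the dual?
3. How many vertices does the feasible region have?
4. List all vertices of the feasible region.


1. x_1 = 3, x_2 = 6, z = -144
2. -144
3. 4
4. (0, 0), (5.4, 0), (3, 6), (0, 7.8)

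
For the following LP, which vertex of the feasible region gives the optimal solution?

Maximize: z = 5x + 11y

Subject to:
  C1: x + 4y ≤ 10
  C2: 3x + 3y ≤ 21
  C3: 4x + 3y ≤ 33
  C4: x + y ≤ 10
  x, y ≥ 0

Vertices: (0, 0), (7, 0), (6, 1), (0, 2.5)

Evaluate the objective at each vertex of the feasible region:
  z(0, 0) = 0
  z(7, 0) = 35
  z(6, 1) = 41  ←
  z(0, 2.5) = 27.5
The maximum is at x = 6, y = 1.

(6, 1)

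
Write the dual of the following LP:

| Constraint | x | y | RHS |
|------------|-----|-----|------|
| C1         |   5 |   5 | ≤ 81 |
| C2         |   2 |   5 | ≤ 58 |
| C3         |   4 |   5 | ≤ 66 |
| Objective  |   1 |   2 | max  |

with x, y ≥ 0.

Primal max cᵀx s.t. Ax ≤ b, x ≥ 0  →  Dual min bᵀy s.t. Aᵀy ≥ c, y ≥ 0.

Minimize: z = 81y1 + 58y2 + 66y3

Subject to:
  5y1 + 2y2 + 4y3 ≥ 1
  5y1 + 5y2 + 5y3 ≥ 2
  y1, y2, y3 ≥ 0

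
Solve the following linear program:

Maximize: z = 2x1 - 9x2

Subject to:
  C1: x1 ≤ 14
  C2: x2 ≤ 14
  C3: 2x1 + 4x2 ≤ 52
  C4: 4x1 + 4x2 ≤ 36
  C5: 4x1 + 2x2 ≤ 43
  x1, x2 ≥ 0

Evaluate the objective at each vertex of the feasible region:
  z(0, 0) = 0
  z(9, 0) = 18  ←
  z(0, 9) = -81
The maximum is at x1 = 9, x2 = 0.

x1 = 9, x2 = 0, z = 18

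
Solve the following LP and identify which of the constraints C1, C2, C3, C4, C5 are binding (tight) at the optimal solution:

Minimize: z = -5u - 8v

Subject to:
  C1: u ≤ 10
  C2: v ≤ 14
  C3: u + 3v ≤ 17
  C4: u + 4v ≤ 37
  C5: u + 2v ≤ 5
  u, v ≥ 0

At u = 5, v = 0, compute slack b - a·x for each constraint:
  C1: 10 − 5 = 5  (slack)
  C2: 14 − 0 = 14  (slack)
  C3: 17 − 5 = 12  (slack)
  C4: 37 − 5 = 32  (slack)
  C5: 5 − 5 = 0  (binding)

Optimal: u = 5, v = 0
Binding: C5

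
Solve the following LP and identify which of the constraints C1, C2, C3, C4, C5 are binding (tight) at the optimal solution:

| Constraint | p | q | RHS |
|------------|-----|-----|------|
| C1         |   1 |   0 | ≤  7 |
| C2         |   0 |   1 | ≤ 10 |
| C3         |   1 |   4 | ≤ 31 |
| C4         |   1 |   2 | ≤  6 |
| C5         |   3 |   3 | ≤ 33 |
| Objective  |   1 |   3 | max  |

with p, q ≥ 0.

At p = 0, q = 3, compute slack b - a·x for each constraint:
  C1: 7 − 0 = 7  (slack)
  C2: 10 − 3 = 7  (slack)
  C3: 31 − 12 = 19  (slack)
  C4: 6 − 6 = 0  (binding)
  C5: 33 − 9 = 24  (slack)

Optimal: p = 0, q = 3
Binding: C4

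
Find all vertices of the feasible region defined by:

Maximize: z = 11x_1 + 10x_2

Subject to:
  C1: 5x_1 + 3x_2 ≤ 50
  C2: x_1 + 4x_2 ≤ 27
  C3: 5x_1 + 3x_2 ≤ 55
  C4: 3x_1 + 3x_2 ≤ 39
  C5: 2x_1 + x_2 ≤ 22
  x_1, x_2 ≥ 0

(0, 0), (10, 0), (7, 5), (0, 6.75)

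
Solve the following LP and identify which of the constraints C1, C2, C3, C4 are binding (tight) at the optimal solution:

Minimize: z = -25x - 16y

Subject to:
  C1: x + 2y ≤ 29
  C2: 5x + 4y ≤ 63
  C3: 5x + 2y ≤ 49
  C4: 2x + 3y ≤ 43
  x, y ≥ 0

At x = 7, y = 7, compute slack b - a·x for each constraint:
  C1: 29 − 21 = 8  (slack)
  C2: 63 − 63 = 0  (binding)
  C3: 49 − 49 = 0  (binding)
  C4: 43 − 35 = 8  (slack)

Optimal: x = 7, y = 7
Binding: C2, C3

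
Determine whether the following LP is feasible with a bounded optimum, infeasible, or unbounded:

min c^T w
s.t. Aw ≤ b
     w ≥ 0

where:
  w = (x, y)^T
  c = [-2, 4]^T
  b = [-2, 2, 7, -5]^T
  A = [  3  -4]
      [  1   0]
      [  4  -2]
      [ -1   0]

Infeasible (no feasible solution exists)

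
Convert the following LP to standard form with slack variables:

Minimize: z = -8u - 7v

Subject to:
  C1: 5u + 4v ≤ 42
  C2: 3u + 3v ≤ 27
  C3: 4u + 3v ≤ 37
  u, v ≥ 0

min z = -8u - 7v

s.t.
  5u + 4v + s1 = 42
  3u + 3v + s2 = 27
  4u + 3v + s3 = 37
  u, v, s1, s2, s3 ≥ 0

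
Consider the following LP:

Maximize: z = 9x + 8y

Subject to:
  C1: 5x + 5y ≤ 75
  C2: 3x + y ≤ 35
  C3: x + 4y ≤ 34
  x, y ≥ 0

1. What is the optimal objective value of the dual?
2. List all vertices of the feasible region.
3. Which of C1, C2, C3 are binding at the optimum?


1. 130
2. (0, 0), (11.67, 0), (10, 5), (8.667, 6.333), (0, 8.5)
3. C1, C2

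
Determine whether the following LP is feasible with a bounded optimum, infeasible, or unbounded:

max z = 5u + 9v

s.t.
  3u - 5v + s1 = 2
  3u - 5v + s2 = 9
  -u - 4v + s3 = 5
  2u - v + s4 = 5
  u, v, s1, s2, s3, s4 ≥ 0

Unbounded (objective can increase without bound)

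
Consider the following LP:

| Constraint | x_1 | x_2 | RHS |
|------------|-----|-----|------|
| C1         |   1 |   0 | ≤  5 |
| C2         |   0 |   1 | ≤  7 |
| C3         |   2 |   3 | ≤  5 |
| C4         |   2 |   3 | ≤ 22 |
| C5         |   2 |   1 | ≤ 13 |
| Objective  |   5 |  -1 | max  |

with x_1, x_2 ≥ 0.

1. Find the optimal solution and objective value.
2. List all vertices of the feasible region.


1. x_1 = 2.5, x_2 = 0, z = 12.5
2. (0, 0), (2.5, 0), (0, 1.667)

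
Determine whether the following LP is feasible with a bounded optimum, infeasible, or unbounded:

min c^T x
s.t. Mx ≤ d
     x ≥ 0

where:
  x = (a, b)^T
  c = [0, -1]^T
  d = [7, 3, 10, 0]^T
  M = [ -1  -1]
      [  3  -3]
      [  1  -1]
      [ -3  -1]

Unbounded (objective can decrease without bound)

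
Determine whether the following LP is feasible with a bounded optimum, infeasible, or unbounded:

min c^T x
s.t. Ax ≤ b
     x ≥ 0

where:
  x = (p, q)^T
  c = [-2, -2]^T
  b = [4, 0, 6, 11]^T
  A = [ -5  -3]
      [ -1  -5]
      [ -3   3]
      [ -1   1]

Unbounded (objective can decrease without bound)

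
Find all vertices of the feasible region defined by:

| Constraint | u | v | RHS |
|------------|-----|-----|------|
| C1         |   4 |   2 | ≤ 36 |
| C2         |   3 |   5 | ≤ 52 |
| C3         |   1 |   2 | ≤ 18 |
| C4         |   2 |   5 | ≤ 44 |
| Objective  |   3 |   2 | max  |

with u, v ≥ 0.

(0, 0), (9, 0), (6, 6), (2, 8), (0, 8.8)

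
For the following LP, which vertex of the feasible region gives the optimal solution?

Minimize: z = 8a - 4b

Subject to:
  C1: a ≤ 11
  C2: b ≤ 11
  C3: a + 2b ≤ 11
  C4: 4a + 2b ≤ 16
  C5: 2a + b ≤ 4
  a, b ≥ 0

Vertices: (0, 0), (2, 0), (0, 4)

Evaluate the objective at each vertex of the feasible region:
  z(0, 0) = 0
  z(2, 0) = 16
  z(0, 4) = -16  ←
The minimum is at a = 0, b = 4.

(0, 4)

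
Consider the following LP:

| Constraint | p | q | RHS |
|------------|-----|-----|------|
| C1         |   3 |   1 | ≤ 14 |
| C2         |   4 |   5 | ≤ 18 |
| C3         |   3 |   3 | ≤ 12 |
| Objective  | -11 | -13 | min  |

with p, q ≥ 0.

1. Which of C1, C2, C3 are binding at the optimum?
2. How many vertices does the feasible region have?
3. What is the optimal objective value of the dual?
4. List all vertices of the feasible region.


1. C2, C3
2. 4
3. -48
4. (0, 0), (4, 0), (2, 2), (0, 3.6)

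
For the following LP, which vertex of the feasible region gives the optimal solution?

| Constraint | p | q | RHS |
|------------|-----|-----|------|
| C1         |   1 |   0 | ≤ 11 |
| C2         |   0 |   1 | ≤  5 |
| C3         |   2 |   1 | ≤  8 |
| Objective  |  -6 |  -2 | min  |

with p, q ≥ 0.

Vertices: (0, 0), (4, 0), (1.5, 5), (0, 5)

Evaluate the objective at each vertex of the feasible region:
  z(0, 0) = 0
  z(4, 0) = -24  ←
  z(1.5, 5) = -19
  z(0, 5) = -10
The minimum is at p = 4, q = 0.

(4, 0)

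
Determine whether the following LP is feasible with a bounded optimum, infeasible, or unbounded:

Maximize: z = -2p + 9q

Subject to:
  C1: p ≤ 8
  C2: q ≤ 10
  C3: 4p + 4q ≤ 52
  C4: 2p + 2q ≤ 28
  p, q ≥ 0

Feasible with a bounded optimal solution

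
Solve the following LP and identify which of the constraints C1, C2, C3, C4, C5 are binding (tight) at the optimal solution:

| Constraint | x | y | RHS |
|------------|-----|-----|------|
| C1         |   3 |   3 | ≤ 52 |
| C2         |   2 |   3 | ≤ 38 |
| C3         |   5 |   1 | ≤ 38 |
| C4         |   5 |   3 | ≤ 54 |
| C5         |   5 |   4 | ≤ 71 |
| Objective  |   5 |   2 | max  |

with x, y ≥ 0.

At x = 6, y = 8, compute slack b - a·x for each constraint:
  C1: 52 − 42 = 10  (slack)
  C2: 38 − 36 = 2  (slack)
  C3: 38 − 38 = 0  (binding)
  C4: 54 − 54 = 0  (binding)
  C5: 71 − 62 = 9  (slack)

Optimal: x = 6, y = 8
Binding: C3, C4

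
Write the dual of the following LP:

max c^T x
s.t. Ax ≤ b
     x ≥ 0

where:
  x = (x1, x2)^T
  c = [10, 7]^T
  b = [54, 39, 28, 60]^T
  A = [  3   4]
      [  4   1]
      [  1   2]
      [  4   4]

Primal max cᵀx s.t. Ax ≤ b, x ≥ 0  →  Dual min bᵀy s.t. Aᵀy ≥ c, y ≥ 0.

Minimize: z = 54y1 + 39y2 + 28y3 + 60y4

Subject to:
  3y1 + 4y2 + y3 + 4y4 ≥ 10
  4y1 + y2 + 2y3 + 4y4 ≥ 7
  y1, y2, y3, y4 ≥ 0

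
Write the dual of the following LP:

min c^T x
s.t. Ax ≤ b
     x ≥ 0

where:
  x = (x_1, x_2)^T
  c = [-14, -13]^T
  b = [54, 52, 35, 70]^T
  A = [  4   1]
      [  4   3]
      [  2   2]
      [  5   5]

Primal min cᵀx s.t. Ax ≤ b, x ≥ 0  →  Dual max −bᵀy s.t. Aᵀy ≥ −c, y ≥ 0.

Maximize: z = -54y1 - 52y2 - 35y3 - 70y4

Subject to:
  4y1 + 4y2 + 2y3 + 5y4 ≥ 14
  y1 + 3y2 + 2y3 + 5y4 ≥ 13
  y1, y2, y3, y4 ≥ 0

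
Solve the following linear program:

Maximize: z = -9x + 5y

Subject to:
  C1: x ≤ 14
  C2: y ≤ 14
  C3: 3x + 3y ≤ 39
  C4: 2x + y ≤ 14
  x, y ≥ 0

Evaluate the objective at each vertex of the feasible region:
  z(0, 0) = 0
  z(7, 0) = -63
  z(1, 12) = 51
  z(0, 13) = 65  ←
The maximum is at x = 0, y = 13.

x = 0, y = 13, z = 65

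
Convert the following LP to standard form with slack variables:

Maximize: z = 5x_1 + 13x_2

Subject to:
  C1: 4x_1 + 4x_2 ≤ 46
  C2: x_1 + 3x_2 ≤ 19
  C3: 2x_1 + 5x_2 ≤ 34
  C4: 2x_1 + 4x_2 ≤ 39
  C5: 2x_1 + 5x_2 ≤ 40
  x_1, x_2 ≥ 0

max z = 5x_1 + 13x_2

s.t.
  4x_1 + 4x_2 + s1 = 46
  x_1 + 3x_2 + s2 = 19
  2x_1 + 5x_2 + s3 = 34
  2x_1 + 4x_2 + s4 = 39
  2x_1 + 5x_2 + s5 = 40
  x_1, x_2, s1, s2, s3, s4, s5 ≥ 0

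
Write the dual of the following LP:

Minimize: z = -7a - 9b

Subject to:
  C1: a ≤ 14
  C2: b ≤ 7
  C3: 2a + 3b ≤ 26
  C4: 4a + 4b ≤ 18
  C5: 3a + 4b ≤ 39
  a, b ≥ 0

Primal min cᵀx s.t. Ax ≤ b, x ≥ 0  →  Dual max −bᵀy s.t. Aᵀy ≥ −c, y ≥ 0.

Maximize: z = -14y1 - 7y2 - 26y3 - 18y4 - 39y5

Subject to:
  y1 + 2y3 + 4y4 + 3y5 ≥ 7
  y2 + 3y3 + 4y4 + 4y5 ≥ 9
  y1, y2, y3, y4, y5 ≥ 0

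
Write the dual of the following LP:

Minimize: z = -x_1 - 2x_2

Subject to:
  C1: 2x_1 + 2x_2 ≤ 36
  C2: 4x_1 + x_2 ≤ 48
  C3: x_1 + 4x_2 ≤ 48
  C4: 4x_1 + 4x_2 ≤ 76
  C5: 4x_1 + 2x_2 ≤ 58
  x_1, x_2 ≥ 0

Primal min cᵀx s.t. Ax ≤ b, x ≥ 0  →  Dual max −bᵀy s.t. Aᵀy ≥ −c, y ≥ 0.

Maximize: z = -36y1 - 48y2 - 48y3 - 76y4 - 58y5

Subject to:
  2y1 + 4y2 + y3 + 4y4 + 4y5 ≥ 1
  2y1 + y2 + 4y3 + 4y4 + 2y5 ≥ 2
  y1, y2, y3, y4, y5 ≥ 0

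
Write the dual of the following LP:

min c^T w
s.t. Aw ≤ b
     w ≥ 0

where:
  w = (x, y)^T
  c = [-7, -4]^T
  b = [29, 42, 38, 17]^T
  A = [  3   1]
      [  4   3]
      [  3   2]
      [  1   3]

Primal min cᵀx s.t. Ax ≤ b, x ≥ 0  →  Dual max −bᵀy s.t. Aᵀy ≥ −c, y ≥ 0.

Maximize: z = -29y1 - 42y2 - 38y3 - 17y4

Subject to:
  3y1 + 4y2 + 3y3 + y4 ≥ 7
  y1 + 3y2 + 2y3 + 3y4 ≥ 4
  y1, y2, y3, y4 ≥ 0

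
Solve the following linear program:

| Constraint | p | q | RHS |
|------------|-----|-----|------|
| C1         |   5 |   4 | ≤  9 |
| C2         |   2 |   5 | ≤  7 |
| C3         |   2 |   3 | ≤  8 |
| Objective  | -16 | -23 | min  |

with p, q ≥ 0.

Evaluate the objective at each vertex of the feasible region:
  z(0, 0) = 0
  z(1.8, 0) = -28.8
  z(1, 1) = -39  ←
  z(0, 1.4) = -32.2
The minimum is at p = 1, q = 1.

p = 1, q = 1, z = -39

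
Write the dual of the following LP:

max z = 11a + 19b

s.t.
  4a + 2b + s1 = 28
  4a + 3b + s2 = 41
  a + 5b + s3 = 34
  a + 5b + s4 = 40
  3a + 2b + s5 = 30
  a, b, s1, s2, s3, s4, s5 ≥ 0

Primal max cᵀx s.t. Ax ≤ b, x ≥ 0  →  Dual min bᵀy s.t. Aᵀy ≥ c, y ≥ 0.

Minimize: z = 28y1 + 41y2 + 34y3 + 40y4 + 30y5

Subject to:
  4y1 + 4y2 + y3 + y4 + 3y5 ≥ 11
  2y1 + 3y2 + 5y3 + 5y4 + 2y5 ≥ 19
  y1, y2, y3, y4, y5 ≥ 0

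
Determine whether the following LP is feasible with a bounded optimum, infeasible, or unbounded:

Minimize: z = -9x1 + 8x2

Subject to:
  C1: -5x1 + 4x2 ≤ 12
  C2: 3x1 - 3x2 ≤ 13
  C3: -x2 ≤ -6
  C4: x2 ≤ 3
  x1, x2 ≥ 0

Infeasible (no feasible solution exists)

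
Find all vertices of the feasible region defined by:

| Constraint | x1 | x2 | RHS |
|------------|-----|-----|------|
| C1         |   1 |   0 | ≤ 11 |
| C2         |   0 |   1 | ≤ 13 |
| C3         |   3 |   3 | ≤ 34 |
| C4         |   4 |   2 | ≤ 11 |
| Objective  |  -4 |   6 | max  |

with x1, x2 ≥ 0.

(0, 0), (2.75, 0), (0, 5.5)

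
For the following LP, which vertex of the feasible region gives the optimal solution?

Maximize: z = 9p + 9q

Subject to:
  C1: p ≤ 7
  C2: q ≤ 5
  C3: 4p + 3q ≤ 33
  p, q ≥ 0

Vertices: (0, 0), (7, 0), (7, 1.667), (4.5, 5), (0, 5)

Evaluate the objective at each vertex of the feasible region:
  z(0, 0) = 0
  z(7, 0) = 63
  z(7, 1.667) = 78
  z(4.5, 5) = 85.5  ←
  z(0, 5) = 45
The maximum is at p = 4.5, q = 5.

(4.5, 5)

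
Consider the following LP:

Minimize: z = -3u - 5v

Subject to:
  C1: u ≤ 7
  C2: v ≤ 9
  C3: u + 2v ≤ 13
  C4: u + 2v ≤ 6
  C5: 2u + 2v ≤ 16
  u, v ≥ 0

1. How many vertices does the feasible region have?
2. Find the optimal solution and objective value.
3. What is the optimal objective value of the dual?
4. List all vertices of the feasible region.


1. 3
2. u = 6, v = 0, z = -18
3. -18
4. (0, 0), (6, 0), (0, 3)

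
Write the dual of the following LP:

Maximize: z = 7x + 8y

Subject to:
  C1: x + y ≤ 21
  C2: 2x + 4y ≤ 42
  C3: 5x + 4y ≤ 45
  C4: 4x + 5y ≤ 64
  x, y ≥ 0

Primal max cᵀx s.t. Ax ≤ b, x ≥ 0  →  Dual min bᵀy s.t. Aᵀy ≥ c, y ≥ 0.

Minimize: z = 21y1 + 42y2 + 45y3 + 64y4

Subject to:
  y1 + 2y2 + 5y3 + 4y4 ≥ 7
  y1 + 4y2 + 4y3 + 5y4 ≥ 8
  y1, y2, y3, y4 ≥ 0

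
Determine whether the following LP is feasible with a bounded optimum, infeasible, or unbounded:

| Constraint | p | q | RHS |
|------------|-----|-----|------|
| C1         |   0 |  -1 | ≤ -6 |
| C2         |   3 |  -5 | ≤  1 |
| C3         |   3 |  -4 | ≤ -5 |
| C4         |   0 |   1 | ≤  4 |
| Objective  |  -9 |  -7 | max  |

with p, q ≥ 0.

Infeasible (no feasible solution exists)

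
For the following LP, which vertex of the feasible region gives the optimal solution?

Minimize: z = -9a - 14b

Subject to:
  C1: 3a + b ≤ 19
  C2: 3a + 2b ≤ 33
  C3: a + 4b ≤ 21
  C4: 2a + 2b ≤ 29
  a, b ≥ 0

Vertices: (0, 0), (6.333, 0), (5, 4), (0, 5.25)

Evaluate the objective at each vertex of the feasible region:
  z(0, 0) = 0
  z(6.333, 0) = -57
  z(5, 4) = -101  ←
  z(0, 5.25) = -73.5
The minimum is at a = 5, b = 4.

(5, 4)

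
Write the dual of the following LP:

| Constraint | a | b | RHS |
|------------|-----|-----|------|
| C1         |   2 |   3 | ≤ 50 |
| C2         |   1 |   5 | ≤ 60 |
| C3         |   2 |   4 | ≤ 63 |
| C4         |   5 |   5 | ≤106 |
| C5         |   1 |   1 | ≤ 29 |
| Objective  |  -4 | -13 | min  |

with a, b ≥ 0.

Primal min cᵀx s.t. Ax ≤ b, x ≥ 0  →  Dual max −bᵀy s.t. Aᵀy ≥ −c, y ≥ 0.

Maximize: z = -50y1 - 60y2 - 63y3 - 106y4 - 29y5

Subject to:
  2y1 + y2 + 2y3 + 5y4 + y5 ≥ 4
  3y1 + 5y2 + 4y3 + 5y4 + y5 ≥ 13
  y1, y2, y3, y4, y5 ≥ 0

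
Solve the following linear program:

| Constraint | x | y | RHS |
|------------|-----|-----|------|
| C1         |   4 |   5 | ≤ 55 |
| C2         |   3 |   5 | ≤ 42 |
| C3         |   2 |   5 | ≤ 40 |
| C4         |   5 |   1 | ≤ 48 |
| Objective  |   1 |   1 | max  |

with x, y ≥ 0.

Evaluate the objective at each vertex of the feasible region:
  z(0, 0) = 0
  z(9.6, 0) = 9.6
  z(9, 3) = 12  ←
  z(2, 7.2) = 9.2
  z(0, 8) = 8
The maximum is at x = 9, y = 3.

x = 9, y = 3, z = 12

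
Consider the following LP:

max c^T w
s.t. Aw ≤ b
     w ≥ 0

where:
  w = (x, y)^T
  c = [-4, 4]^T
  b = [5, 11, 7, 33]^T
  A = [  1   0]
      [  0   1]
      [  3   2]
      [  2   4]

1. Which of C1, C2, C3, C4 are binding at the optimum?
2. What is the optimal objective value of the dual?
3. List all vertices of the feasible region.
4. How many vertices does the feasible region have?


1. C3
2. 14
3. (0, 0), (2.333, 0), (0, 3.5)
4. 3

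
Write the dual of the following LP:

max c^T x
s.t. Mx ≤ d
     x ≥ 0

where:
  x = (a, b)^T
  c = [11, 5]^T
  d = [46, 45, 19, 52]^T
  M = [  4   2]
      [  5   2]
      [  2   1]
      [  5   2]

Primal max cᵀx s.t. Ax ≤ b, x ≥ 0  →  Dual min bᵀy s.t. Aᵀy ≥ c, y ≥ 0.

Minimize: z = 46y1 + 45y2 + 19y3 + 52y4

Subject to:
  4y1 + 5y2 + 2y3 + 5y4 ≥ 11
  2y1 + 2y2 + y3 + 2y4 ≥ 5
  y1, y2, y3, y4 ≥ 0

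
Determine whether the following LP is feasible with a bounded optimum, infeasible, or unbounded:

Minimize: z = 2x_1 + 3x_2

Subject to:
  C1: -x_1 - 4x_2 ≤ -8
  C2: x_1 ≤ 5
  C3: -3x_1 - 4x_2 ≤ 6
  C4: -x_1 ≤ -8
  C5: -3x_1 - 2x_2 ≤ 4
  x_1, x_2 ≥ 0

Infeasible (no feasible solution exists)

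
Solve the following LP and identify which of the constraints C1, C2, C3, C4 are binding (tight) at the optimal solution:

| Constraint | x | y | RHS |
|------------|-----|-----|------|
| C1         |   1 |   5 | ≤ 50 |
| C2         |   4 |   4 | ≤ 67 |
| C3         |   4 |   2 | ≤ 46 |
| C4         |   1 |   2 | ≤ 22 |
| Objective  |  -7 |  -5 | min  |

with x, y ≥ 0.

At x = 8, y = 7, compute slack b - a·x for each constraint:
  C1: 50 − 43 = 7  (slack)
  C2: 67 − 60 = 7  (slack)
  C3: 46 − 46 = 0  (binding)
  C4: 22 − 22 = 0  (binding)

Optimal: x = 8, y = 7
Binding: C3, C4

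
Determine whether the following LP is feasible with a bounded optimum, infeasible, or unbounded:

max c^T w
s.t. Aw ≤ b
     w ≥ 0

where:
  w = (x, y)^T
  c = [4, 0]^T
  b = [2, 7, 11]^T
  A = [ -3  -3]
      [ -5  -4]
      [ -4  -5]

Unbounded (objective can increase without bound)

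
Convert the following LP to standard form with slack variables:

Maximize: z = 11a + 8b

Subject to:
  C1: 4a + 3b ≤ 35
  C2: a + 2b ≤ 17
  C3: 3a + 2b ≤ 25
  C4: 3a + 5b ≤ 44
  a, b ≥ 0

max z = 11a + 8b

s.t.
  4a + 3b + s1 = 35
  a + 2b + s2 = 17
  3a + 2b + s3 = 25
  3a + 5b + s4 = 44
  a, b, s1, s2, s3, s4 ≥ 0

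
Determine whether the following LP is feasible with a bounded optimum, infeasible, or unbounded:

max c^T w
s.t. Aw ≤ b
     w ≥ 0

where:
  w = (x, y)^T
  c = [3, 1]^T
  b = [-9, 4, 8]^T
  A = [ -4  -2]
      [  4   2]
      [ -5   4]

Infeasible (no feasible solution exists)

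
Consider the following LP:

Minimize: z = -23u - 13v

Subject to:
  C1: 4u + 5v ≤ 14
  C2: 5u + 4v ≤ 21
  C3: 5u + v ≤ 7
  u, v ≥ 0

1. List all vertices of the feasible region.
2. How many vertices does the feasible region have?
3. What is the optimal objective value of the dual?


1. (0, 0), (1.4, 0), (1, 2), (0, 2.8)
2. 4
3. -49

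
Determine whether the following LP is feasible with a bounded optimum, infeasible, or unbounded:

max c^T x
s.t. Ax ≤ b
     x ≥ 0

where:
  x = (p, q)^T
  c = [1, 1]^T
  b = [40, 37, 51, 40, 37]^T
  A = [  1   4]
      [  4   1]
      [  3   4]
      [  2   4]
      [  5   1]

Feasible with a bounded optimal solution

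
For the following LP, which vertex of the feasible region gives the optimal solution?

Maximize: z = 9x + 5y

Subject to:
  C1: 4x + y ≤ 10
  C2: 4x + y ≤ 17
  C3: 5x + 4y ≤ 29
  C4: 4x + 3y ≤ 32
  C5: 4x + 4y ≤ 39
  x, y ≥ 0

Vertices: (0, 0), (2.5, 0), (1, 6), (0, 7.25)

Evaluate the objective at each vertex of the feasible region:
  z(0, 0) = 0
  z(2.5, 0) = 22.5
  z(1, 6) = 39  ←
  z(0, 7.25) = 36.25
The maximum is at x = 1, y = 6.

(1, 6)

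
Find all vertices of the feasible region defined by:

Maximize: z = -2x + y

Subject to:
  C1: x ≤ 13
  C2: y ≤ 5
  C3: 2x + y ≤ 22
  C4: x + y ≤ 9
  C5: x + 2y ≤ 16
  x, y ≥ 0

(0, 0), (9, 0), (4, 5), (0, 5)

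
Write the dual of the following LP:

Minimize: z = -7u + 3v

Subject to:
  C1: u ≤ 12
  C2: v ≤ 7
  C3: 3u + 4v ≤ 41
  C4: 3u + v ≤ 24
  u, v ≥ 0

Primal min cᵀx s.t. Ax ≤ b, x ≥ 0  →  Dual max −bᵀy s.t. Aᵀy ≥ −c, y ≥ 0.

Maximize: z = -12y1 - 7y2 - 41y3 - 24y4

Subject to:
  y1 + 3y3 + 3y4 ≥ 7
  y2 + 4y3 + y4 ≥ -3
  y1, y2, y3, y4 ≥ 0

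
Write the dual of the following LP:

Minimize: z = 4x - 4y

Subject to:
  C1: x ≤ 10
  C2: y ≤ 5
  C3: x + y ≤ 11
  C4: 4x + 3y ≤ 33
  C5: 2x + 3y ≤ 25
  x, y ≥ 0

Primal min cᵀx s.t. Ax ≤ b, x ≥ 0  →  Dual max −bᵀy s.t. Aᵀy ≥ −c, y ≥ 0.

Maximize: z = -10y1 - 5y2 - 11y3 - 33y4 - 25y5

Subject to:
  y1 + y3 + 4y4 + 2y5 ≥ -4
  y2 + y3 + 3y4 + 3y5 ≥ 4
  y1, y2, y3, y4, y5 ≥ 0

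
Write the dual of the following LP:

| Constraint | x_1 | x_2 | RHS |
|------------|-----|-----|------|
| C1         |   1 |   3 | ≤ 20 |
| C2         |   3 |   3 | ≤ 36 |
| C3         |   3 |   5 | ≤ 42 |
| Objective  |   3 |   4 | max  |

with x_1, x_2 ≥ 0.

Primal max cᵀx s.t. Ax ≤ b, x ≥ 0  →  Dual min bᵀy s.t. Aᵀy ≥ c, y ≥ 0.

Minimize: z = 20y1 + 36y2 + 42y3

Subject to:
  y1 + 3y2 + 3y3 ≥ 3
  3y1 + 3y2 + 5y3 ≥ 4
  y1, y2, y3 ≥ 0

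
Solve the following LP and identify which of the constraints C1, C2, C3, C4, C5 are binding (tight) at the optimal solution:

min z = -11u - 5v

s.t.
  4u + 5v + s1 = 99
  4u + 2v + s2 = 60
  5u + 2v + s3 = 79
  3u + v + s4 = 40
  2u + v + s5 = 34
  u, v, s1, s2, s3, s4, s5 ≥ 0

At u = 10, v = 10, compute slack b - a·x for each constraint:
  C1: 99 − 90 = 9  (slack)
  C2: 60 − 60 = 0  (binding)
  C3: 79 − 70 = 9  (slack)
  C4: 40 − 40 = 0  (binding)
  C5: 34 − 30 = 4  (slack)

Optimal: u = 10, v = 10
Binding: C2, C4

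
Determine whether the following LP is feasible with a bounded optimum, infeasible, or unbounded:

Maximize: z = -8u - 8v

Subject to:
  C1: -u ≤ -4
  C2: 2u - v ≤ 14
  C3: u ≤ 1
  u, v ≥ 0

Infeasible (no feasible solution exists)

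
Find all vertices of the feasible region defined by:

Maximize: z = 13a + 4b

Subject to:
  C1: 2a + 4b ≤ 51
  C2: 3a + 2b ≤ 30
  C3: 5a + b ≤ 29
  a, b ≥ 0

(0, 0), (5.8, 0), (4, 9), (2.25, 11.62), (0, 12.75)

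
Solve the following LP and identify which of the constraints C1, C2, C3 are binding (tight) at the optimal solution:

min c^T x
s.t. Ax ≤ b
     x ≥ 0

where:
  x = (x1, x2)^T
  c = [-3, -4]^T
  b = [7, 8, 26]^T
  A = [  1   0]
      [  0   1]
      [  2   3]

At x1 = 7, x2 = 4, compute slack b - a·x for each constraint:
  C1: 7 − 7 = 0  (binding)
  C2: 8 − 4 = 4  (slack)
  C3: 26 − 26 = 0  (binding)

Optimal: x1 = 7, x2 = 4
Binding: C1, C3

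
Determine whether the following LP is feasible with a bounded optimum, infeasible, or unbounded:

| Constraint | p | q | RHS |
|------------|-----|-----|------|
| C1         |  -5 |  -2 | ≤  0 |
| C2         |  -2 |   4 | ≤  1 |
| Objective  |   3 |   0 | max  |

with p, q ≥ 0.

Unbounded (objective can increase without bound)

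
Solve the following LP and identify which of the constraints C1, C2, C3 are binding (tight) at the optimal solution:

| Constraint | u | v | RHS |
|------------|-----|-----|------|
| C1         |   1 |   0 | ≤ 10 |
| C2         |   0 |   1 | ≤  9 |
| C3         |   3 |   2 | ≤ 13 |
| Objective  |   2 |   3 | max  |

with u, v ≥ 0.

At u = 0, v = 6.5, compute slack b - a·x for each constraint:
  C1: 10 − 0 = 10  (slack)
  C2: 9 − 6.5 = 2.5  (slack)
  C3: 13 − 13 = 0  (binding)

Optimal: u = 0, v = 6.5
Binding: C3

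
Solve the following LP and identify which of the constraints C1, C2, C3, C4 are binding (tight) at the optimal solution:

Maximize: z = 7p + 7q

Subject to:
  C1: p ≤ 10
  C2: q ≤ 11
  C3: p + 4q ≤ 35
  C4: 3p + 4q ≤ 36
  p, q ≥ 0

At p = 10, q = 1.5, compute slack b - a·x for each constraint:
  C1: 10 − 10 = 0  (binding)
  C2: 11 − 1.5 = 9.5  (slack)
  C3: 35 − 16 = 19  (slack)
  C4: 36 − 36 = 0  (binding)

Optimal: p = 10, q = 1.5
Binding: C1, C4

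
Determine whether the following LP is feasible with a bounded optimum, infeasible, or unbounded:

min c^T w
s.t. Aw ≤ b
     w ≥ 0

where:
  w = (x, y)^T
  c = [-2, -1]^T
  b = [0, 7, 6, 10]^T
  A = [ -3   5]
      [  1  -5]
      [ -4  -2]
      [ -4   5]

Unbounded (objective can decrease without bound)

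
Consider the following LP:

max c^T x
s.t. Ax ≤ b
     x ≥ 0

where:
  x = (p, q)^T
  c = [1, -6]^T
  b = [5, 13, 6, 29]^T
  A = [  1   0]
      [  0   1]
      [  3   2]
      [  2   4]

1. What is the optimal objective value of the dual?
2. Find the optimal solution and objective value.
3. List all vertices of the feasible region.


1. 2
2. p = 2, q = 0, z = 2
3. (0, 0), (2, 0), (0, 3)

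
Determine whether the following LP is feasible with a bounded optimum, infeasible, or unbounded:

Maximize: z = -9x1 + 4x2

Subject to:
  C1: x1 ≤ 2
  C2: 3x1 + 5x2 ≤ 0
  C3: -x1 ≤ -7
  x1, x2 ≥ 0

Infeasible (no feasible solution exists)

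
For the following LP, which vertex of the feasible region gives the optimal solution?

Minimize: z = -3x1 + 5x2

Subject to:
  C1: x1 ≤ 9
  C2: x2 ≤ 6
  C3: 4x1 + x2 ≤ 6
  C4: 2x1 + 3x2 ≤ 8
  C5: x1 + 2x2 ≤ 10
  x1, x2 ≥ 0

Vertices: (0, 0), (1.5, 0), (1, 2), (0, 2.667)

Evaluate the objective at each vertex of the feasible region:
  z(0, 0) = 0
  z(1.5, 0) = -4.5  ←
  z(1, 2) = 7
  z(0, 2.667) = 13.33
The minimum is at x1 = 1.5, x2 = 0.

(1.5, 0)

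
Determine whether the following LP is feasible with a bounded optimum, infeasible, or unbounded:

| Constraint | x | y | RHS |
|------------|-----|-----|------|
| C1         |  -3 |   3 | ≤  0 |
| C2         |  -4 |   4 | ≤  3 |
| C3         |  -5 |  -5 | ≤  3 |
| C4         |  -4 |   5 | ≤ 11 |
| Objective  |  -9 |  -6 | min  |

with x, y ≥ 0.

Unbounded (objective can decrease without bound)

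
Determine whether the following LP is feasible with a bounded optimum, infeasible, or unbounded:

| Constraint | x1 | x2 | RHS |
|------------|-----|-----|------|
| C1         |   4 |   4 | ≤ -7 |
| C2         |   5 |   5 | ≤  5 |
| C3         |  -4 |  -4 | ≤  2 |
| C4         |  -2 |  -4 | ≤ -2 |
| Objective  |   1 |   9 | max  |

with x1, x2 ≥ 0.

Infeasible (no feasible solution exists)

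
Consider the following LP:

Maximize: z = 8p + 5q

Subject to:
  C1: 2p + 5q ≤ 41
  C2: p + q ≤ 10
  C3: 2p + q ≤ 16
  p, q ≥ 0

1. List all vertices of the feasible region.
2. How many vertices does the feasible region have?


1. (0, 0), (8, 0), (6, 4), (3, 7), (0, 8.2)
2. 5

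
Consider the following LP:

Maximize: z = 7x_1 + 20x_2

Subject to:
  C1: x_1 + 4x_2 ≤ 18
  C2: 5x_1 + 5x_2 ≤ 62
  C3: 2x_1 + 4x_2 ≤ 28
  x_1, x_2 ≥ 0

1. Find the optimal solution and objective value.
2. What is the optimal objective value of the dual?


1. x_1 = 10, x_2 = 2, z = 110
2. 110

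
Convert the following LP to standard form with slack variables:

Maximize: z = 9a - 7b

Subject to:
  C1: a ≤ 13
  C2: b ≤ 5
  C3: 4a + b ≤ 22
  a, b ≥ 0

max z = 9a - 7b

s.t.
  a + s1 = 13
  b + s2 = 5
  4a + b + s3 = 22
  a, b, s1, s2, s3 ≥ 0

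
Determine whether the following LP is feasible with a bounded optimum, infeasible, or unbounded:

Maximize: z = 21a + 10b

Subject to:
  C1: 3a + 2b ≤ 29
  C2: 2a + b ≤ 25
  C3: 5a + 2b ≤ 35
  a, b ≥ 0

Feasible with a bounded optimal solution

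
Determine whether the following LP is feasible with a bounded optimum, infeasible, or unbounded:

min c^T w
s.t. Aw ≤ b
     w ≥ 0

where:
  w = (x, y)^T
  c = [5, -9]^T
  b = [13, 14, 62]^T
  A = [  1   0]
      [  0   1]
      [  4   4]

Feasible with a bounded optimal solution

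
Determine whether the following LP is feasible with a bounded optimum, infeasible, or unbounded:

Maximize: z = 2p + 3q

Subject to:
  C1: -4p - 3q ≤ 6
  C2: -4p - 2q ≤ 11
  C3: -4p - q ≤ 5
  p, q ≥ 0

Unbounded (objective can increase without bound)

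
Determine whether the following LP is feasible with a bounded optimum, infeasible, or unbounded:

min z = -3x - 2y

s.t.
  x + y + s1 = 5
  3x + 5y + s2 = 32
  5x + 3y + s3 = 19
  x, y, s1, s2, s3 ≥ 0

Feasible with a bounded optimal solution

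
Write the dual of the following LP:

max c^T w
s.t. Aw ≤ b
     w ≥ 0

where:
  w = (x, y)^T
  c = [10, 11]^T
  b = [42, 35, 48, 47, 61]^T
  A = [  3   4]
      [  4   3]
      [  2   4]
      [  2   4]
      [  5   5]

Primal max cᵀx s.t. Ax ≤ b, x ≥ 0  →  Dual min bᵀy s.t. Aᵀy ≥ c, y ≥ 0.

Minimize: z = 42y1 + 35y2 + 48y3 + 47y4 + 61y5

Subject to:
  3y1 + 4y2 + 2y3 + 2y4 + 5y5 ≥ 10
  4y1 + 3y2 + 4y3 + 4y4 + 5y5 ≥ 11
  y1, y2, y3, y4, y5 ≥ 0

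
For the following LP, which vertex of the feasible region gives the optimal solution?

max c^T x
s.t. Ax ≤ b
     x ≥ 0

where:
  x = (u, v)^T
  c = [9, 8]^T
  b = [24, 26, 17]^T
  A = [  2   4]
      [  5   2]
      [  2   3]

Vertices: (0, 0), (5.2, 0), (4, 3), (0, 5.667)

Evaluate the objective at each vertex of the feasible region:
  z(0, 0) = 0
  z(5.2, 0) = 46.8
  z(4, 3) = 60  ←
  z(0, 5.667) = 45.33
The maximum is at u = 4, v = 3.

(4, 3)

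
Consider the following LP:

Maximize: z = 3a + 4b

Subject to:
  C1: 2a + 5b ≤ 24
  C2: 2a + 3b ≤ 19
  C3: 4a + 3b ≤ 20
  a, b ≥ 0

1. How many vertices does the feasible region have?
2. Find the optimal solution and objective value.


1. 4
2. a = 2, b = 4, z = 22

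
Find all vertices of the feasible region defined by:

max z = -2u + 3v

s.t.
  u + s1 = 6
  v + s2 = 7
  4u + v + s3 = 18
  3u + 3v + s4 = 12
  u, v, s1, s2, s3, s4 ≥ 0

(0, 0), (4, 0), (0, 4)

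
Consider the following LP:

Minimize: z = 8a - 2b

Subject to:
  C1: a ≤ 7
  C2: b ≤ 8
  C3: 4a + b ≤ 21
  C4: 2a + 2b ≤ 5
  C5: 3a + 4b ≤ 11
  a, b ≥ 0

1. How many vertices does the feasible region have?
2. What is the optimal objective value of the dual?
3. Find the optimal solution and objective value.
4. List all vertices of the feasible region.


1. 3
2. -5
3. a = 0, b = 2.5, z = -5
4. (0, 0), (2.5, 0), (0, 2.5)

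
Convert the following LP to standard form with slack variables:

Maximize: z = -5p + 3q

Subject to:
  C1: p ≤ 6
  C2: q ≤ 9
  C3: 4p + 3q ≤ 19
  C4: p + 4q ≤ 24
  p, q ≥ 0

max z = -5p + 3q

s.t.
  p + s1 = 6
  q + s2 = 9
  4p + 3q + s3 = 19
  p + 4q + s4 = 24
  p, q, s1, s2, s3, s4 ≥ 0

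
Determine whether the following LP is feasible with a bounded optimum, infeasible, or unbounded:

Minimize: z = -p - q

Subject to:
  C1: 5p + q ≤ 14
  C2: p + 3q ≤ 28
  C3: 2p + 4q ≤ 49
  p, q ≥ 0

Feasible with a bounded optimal solution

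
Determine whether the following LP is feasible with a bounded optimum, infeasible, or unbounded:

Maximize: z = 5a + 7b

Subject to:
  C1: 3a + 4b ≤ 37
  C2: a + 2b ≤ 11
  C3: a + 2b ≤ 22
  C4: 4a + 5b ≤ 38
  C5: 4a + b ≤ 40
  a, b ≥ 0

Feasible with a bounded optimal solution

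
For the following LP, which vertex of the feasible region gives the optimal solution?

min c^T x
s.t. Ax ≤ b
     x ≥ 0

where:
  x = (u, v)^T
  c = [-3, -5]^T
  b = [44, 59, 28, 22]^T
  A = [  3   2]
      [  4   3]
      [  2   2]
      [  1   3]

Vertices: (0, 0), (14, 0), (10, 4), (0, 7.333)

Evaluate the objective at each vertex of the feasible region:
  z(0, 0) = 0
  z(14, 0) = -42
  z(10, 4) = -50  ←
  z(0, 7.333) = -36.67
The minimum is at u = 10, v = 4.

(10, 4)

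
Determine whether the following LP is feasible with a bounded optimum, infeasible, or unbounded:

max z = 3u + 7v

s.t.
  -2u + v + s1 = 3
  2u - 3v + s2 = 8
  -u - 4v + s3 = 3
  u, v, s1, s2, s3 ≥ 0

Unbounded (objective can increase without bound)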